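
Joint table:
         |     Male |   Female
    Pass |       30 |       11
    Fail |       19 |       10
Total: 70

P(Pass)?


P(Pass) = (30+11)/70 = 41/70

P(Pass) = 41/70 ≈ 58.57%


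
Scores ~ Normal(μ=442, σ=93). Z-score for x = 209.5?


z = (x - μ)/σ = (209.5 - 442)/93 = -2.5

z = -2.5


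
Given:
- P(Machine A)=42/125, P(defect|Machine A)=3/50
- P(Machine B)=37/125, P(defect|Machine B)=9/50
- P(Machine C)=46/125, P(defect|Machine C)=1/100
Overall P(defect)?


P(B) = Σ P(B|Aᵢ)×P(Aᵢ)
  3/50×42/125 = 63/3125
  9/50×37/125 = 333/6250
  1/100×46/125 = 23/6250
Sum = 241/3125

P(defect) = 241/3125 ≈ 7.71%


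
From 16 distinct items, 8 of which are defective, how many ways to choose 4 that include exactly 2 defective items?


Choose 2 of the 8 defective items and 2 of the other 8 items:
C(8,2)×C(8,2) = 28×28 = 784

784


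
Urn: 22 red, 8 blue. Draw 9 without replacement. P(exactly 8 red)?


Hypergeometric: C(22,8)×C(8,1)/C(30,9)
= 319770×8/14307150 = 7752/43355

P(X=8) = 7752/43355 ≈ 17.88%


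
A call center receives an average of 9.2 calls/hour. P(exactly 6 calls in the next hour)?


Poisson(λ=9.2): P(X=6) = e^(-λ)×λ^k/k!
= e^(-9.2) × 9.2^6 / 6!
≈ 0.0001010394018 × 606355.001344 / 720 ≈ 0.085091

P(X=6) ≈ 0.085091 ≈ 8.51%


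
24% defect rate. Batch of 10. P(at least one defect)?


P(all good) = (19/25)^10 = 6131066257801/95367431640625
P(≥1 defect) = 89236365382824/95367431640625

P = 89236365382824/95367431640625 ≈ 93.57%


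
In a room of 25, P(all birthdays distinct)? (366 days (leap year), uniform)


P(all different) = Π(366-i)/366 for i=0..24
= (366/366)×(365/366)×...×(342/366)
= 0.432316

P ≈ 0.4323 ≈ 43.23%


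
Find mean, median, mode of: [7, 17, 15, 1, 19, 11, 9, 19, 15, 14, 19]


Sorted: [1, 7, 9, 11, 14, 15, 15, 17, 19, 19, 19]
Mean = 146/11
Median = 15
Freq: {7: 1, 17: 1, 15: 2, 1: 1, 19: 3, 11: 1, 9: 1, 14: 1}
Mode: [19]

Mean=146/11, Median=15, Mode=19


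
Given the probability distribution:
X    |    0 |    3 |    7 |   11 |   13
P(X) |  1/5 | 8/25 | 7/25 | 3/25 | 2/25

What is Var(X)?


E[X] = 132/25
E[X²] = 1116/25
Var(X) = E[X²] - (E[X])² = 1116/25 - 17424/625 = 10476/625

Var(X) = 10476/625 ≈ 16.7616


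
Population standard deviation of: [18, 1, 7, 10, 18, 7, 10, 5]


Mean = 76/8 = 19/2
  (18-19/2)²=289/4
  (1-19/2)²=289/4
  (7-19/2)²=25/4
  (10-19/2)²=1/4
  (18-19/2)²=289/4
  (7-19/2)²=25/4
  (10-19/2)²=1/4
  (5-19/2)²=81/4
Σ(x-μ)² = 250
σ² = 250/8 = 125/4

σ = √(125/4) ≈ 5.5902


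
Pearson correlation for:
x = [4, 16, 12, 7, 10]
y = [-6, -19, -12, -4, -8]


n=5, Σx=49, Σy=-49, Σxy=-580, Σx²=565, Σy²=621
r = (5×(-580) - 49×(-49))/√((5×565 - 49²)(5×621 - (-49)²))
= -499/√(424×704) = -499/√298496 ≈ -499/546.3479 ≈ -0.9133

r ≈ -0.9133


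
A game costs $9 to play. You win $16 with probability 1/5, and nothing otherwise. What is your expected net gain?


E[gain] = (16-9)×1/5 + (-9)×4/5
= 7/5 - 36/5 = -29/5

Expected net gain = $-29/5 ≈ $-5.80


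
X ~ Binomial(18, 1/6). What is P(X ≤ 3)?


P(X ≤ 3) = Σ P(X=i) for i=0..3
P(X=0) = 3814697265625/101559956668416
P(X=1) = 762939453125/5642219814912
P(X=2) = 2593994140625/11284439629824
P(X=3) = 518798828125/2115832430592
Sum = 16448974609375/25389989167104

P(X ≤ 3) = 16448974609375/25389989167104 ≈ 64.79%


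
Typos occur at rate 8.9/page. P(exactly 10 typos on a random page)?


Poisson(λ=8.9): P(X=10) = e^(-λ)×λ^k/k!
= e^(-8.9) × 8.9^10 / 10!
≈ 0.0001363889265 × 3118171993 / 3628800 ≈ 0.117197

P(X=10) ≈ 0.117197 ≈ 11.72%


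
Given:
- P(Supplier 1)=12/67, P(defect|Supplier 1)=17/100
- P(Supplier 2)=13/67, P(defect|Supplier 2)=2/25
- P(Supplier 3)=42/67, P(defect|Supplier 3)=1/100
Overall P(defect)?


P(B) = Σ P(B|Aᵢ)×P(Aᵢ)
  17/100×12/67 = 51/1675
  2/25×13/67 = 26/1675
  1/100×42/67 = 21/3350
Sum = 7/134

P(defect) = 7/134 ≈ 5.22%


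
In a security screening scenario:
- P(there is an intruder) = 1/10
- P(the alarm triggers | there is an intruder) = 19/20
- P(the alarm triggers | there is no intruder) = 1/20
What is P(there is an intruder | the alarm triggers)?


Using Bayes' theorem:
P(A|B) = P(B|A)·P(A) / P(B)

P(the alarm triggers) = 19/20 × 1/10 + 1/20 × 9/10
= 19/200 + 9/200 = 7/50

P(there is an intruder|the alarm triggers) = (19/200) / (7/50) = 19/28

P(there is an intruder|the alarm triggers) = 19/28 ≈ 67.86%


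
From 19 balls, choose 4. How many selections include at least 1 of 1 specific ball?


Complement: C(19,4) - C(18,4) = 3876 - 3060 = 816

816


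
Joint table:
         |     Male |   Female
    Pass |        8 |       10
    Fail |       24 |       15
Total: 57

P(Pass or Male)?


P(Pass∨Male) = P(Pass) + P(Male) - P(Pass∧Male)
= (18 + 32 - 8)/57 = 42/57 = 14/19

P = 14/19 ≈ 73.68%


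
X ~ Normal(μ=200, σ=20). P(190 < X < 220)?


z₁=(190-200)/20=-0.5, z₂=(220-200)/20=1.0
P = Φ(1.0) - Φ(-0.5) = 0.841345 - 0.308538 = 0.532807 ≈ 0.5328

P(190 < X < 220) ≈ 0.5328


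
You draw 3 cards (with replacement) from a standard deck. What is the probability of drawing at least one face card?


P(not a face card) = 40/52 = 10/13
P(none in 3 draws) = (10/13)^3 = 1000/2197
P(≥1 face card) = 1 - 1000/2197 = 1197/2197

P = 1197/2197 ≈ 54.48%


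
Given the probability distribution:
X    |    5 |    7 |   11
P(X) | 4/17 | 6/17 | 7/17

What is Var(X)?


E[X] = 139/17
E[X²] = 73
Var(X) = E[X²] - (E[X])² = 73 - 19321/289 = 1776/289

Var(X) = 1776/289 ≈ 6.1453


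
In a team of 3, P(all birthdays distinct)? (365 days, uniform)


P(all different) = Π(365-i)/365 for i=0..2
= (365/365)×(364/365)×...×(363/365)
= 0.991796

P ≈ 0.9918 ≈ 99.18%


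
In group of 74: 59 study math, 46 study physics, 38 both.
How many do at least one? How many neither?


|A∪B| = 59+46-38 = 67
Neither = 74-67 = 7

At least one: 67; Neither: 7


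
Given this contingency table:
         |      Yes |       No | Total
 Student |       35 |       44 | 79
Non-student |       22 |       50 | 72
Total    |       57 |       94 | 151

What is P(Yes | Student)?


P(Yes | Student) = 35/(35+44) = 35/79

P(Yes|Student) = 35/79 ≈ 44.30%


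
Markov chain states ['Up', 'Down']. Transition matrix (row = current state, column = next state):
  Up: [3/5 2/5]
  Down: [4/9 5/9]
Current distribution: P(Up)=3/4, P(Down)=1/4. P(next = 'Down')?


P(next=Down) = Σᵢ P(now=i)×P(i→Down)
= 3/4×2/5 + 1/4×5/9
= 3/10 + 5/36 = 79/180

P = 79/180 ≈ 0.4389


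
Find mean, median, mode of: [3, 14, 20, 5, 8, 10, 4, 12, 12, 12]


Sorted: [3, 4, 5, 8, 10, 12, 12, 12, 14, 20]
Mean = 100/10 = 10
Median = 11
Freq: {3: 1, 14: 1, 20: 1, 5: 1, 8: 1, 10: 1, 4: 1, 12: 3}
Mode: [12]

Mean=10, Median=11, Mode=12


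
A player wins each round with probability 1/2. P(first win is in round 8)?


Geometric: P(X=8) = (1-p)^(k-1)×p = (1/2)^7×1/2 = 1/256

P(X=8) = 1/256 ≈ 0.39%


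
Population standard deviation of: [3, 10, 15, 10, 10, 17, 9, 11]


Mean = 85/8
  (3-85/8)²=3721/64
  (10-85/8)²=25/64
  (15-85/8)²=1225/64
  (10-85/8)²=25/64
  (10-85/8)²=25/64
  (17-85/8)²=2601/64
  (9-85/8)²=169/64
  (11-85/8)²=9/64
Σ(x-μ)² = 975/8
σ² = (975/8)/8 = 975/64

σ = √(975/64) ≈ 3.9031


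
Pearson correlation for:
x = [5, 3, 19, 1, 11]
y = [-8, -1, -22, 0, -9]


n=5, Σx=39, Σy=-40, Σxy=-560, Σx²=517, Σy²=630
r = (5×(-560) - 39×(-40))/√((5×517 - 39²)(5×630 - (-40)²))
= -1240/√(1064×1550) = -1240/√1649200 ≈ -1240/1284.2118 ≈ -0.9656

r ≈ -0.9656


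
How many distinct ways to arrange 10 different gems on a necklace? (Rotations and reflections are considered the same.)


Free circular arrangements: rotations and reflections both identified.
(n-1)!/2 = 9!/2 = 362880/2 = 181440

181440


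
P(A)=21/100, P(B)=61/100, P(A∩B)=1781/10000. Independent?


P(A)×P(B) = 1281/10000
P(A∩B) = 1781/10000
Not equal → NOT independent

No, not independent


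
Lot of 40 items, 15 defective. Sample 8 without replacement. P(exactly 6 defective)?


Hypergeometric: C(15,6)×C(25,2)/C(40,8)
= 5005×300/76904685 = 700/35853

P(X=6) = 700/35853 ≈ 1.95%


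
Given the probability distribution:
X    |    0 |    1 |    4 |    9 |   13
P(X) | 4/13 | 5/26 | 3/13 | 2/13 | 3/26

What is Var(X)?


E[X] = 4
E[X²] = 466/13
Var(X) = E[X²] - (E[X])² = 466/13 - 16 = 258/13

Var(X) = 258/13 ≈ 19.8462


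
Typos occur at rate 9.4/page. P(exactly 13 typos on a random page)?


Poisson(λ=9.4): P(X=13) = e^(-λ)×λ^k/k!
= e^(-9.4) × 9.4^13 / 13!
≈ 8.272406556e-05 × 4.47365095925e+12 / 6227020800 ≈ 0.059431

P(X=13) ≈ 0.059431 ≈ 5.94%


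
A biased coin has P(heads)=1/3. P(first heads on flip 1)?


Geometric: P(X=1) = (1-p)^(k-1)×p = (2/3)^0×1/3 = 1/3

P(X=1) = 1/3 ≈ 33.33%


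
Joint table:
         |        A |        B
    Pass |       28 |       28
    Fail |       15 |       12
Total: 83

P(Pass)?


P(Pass) = (28+28)/83 = 56/83

P(Pass) = 56/83 ≈ 67.47%


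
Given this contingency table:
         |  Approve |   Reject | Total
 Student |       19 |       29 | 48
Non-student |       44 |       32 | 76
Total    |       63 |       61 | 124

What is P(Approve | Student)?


P(Approve | Student) = 19/(19+29) = 19/48

P(Approve|Student) = 19/48 ≈ 39.58%


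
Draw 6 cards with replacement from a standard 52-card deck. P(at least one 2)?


P(not a 2) = 48/52 = 12/13
P(none in 6 draws) = (12/13)^6 = 2985984/4826809
P(≥1 2) = 1 - 2985984/4826809 = 1840825/4826809

P = 1840825/4826809 ≈ 38.14%


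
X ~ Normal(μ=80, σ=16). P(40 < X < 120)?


z₁=(40-80)/16=-2.5, z₂=(120-80)/16=2.5
P = Φ(2.5) - Φ(-2.5) = 0.993790 - 0.006210 = 0.987580 ≈ 0.9876

P(40 < X < 120) ≈ 0.9876


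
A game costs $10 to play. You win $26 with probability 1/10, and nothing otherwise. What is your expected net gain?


E[gain] = (26-10)×1/10 + (-10)×9/10
= 8/5 - 9 = -37/5

Expected net gain = $-37/5 ≈ $-7.40


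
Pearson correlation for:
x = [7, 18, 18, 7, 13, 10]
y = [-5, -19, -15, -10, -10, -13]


n=6, Σx=73, Σy=-72, Σxy=-977, Σx²=1015, Σy²=980
r = (6×(-977) - 73×(-72))/√((6×1015 - 73²)(6×980 - (-72)²))
= -606/√(761×696) = -606/√529656 ≈ -606/727.7747 ≈ -0.8327

r ≈ -0.8327


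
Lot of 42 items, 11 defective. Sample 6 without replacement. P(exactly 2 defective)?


Hypergeometric: C(11,2)×C(31,4)/C(42,6)
= 55×31465/5245786 = 247225/749398

P(X=2) = 247225/749398 ≈ 32.99%


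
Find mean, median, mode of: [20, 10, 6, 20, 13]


Sorted: [6, 10, 13, 20, 20]
Mean = 69/5
Median = 13
Freq: {20: 2, 10: 1, 6: 1, 13: 1}
Mode: [20]

Mean=69/5, Median=13, Mode=20


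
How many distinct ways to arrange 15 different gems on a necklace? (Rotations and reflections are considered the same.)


Free circular arrangements: rotations and reflections both identified.
(n-1)!/2 = 14!/2 = 87178291200/2 = 43589145600

43589145600


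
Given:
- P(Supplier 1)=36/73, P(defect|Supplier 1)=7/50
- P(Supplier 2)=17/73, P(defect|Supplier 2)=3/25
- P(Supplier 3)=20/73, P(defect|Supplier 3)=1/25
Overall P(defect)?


P(B) = Σ P(B|Aᵢ)×P(Aᵢ)
  7/50×36/73 = 126/1825
  3/25×17/73 = 51/1825
  1/25×20/73 = 4/365
Sum = 197/1825

P(defect) = 197/1825 ≈ 10.79%


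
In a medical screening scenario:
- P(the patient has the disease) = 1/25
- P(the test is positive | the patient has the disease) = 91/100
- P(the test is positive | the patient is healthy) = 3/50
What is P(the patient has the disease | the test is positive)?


Using Bayes' theorem:
P(A|B) = P(B|A)·P(A) / P(B)

P(the test is positive) = 91/100 × 1/25 + 3/50 × 24/25
= 91/2500 + 36/625 = 47/500

P(the patient has the disease|the test is positive) = (91/2500) / (47/500) = 91/235

P(the patient has the disease|the test is positive) = 91/235 ≈ 38.72%


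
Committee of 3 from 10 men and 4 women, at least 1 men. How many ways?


Count by #men:
  1M,2W: C(10,1)×C(4,2)=60
  2M,1W: C(10,2)×C(4,1)=180
  3M,0W: C(10,3)×C(4,0)=120
Total = 360

360


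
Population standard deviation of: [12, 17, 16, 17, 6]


Mean = 68/5
  (12-68/5)²=64/25
  (17-68/5)²=289/25
  (16-68/5)²=144/25
  (17-68/5)²=289/25
  (6-68/5)²=1444/25
Σ(x-μ)² = 446/5
σ² = (446/5)/5 = 446/25

σ = √(446/25) ≈ 4.2237


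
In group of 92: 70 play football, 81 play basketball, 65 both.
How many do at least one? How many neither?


|A∪B| = 70+81-65 = 86
Neither = 92-86 = 6

At least one: 86; Neither: 6


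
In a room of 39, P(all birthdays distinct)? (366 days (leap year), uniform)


P(all different) = Π(366-i)/366 for i=0..38
= (366/366)×(365/366)×...×(328/366)
= 0.122510

P ≈ 0.1225 ≈ 12.25%


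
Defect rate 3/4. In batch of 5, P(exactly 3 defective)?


Binomial: P(X=3) = C(5,3)×p^3×(1-p)^2
= 10 × 27/64 × 1/16 = 135/512

P(X=3) = 135/512 ≈ 26.37%


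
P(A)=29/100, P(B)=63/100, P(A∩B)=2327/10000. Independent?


P(A)×P(B) = 1827/10000
P(A∩B) = 2327/10000
Not equal → NOT independent

No, not independent


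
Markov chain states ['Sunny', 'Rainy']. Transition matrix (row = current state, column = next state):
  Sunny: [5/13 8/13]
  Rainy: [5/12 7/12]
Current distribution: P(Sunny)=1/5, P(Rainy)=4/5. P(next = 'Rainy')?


P(next=Rainy) = Σᵢ P(now=i)×P(i→Rainy)
= 1/5×8/13 + 4/5×7/12
= 8/65 + 7/15 = 23/39

P = 23/39 ≈ 0.5897


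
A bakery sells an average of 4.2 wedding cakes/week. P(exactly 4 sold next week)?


Poisson(λ=4.2): P(X=4) = e^(-λ)×λ^k/k!
= e^(-4.2) × 4.2^4 / 4!
≈ 0.01499557682 × 311.1696 / 24 ≈ 0.194424

P(X=4) ≈ 0.194424 ≈ 19.44%


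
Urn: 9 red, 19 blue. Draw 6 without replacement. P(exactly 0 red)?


Hypergeometric: C(9,0)×C(19,6)/C(28,6)
= 1×27132/376740 = 323/4485

P(X=0) = 323/4485 ≈ 7.20%


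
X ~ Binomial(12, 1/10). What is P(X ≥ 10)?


P(X ≥ 10) = Σ P(X=i) for i=10..12
P(X=10) = 2673/500000000000
P(X=11) = 27/250000000000
P(X=12) = 1/1000000000000
Sum = 1091/200000000000

P(X ≥ 10) = 1091/200000000000 ≈ 0.00%


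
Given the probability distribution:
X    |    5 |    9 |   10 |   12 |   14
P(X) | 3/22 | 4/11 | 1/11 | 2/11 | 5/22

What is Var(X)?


E[X] = 225/22
E[X²] = 2479/22
Var(X) = E[X²] - (E[X])² = 2479/22 - 50625/484 = 3913/484

Var(X) = 3913/484 ≈ 8.0847


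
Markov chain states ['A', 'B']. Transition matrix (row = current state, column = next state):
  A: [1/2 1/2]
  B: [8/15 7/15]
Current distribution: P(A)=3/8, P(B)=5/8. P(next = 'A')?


P(next=A) = Σᵢ P(now=i)×P(i→A)
= 3/8×1/2 + 5/8×8/15
= 3/16 + 1/3 = 25/48

P = 25/48 ≈ 0.5208


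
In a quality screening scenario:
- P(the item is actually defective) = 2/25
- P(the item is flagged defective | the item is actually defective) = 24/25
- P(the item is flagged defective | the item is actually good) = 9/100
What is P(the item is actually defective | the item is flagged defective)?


Using Bayes' theorem:
P(A|B) = P(B|A)·P(A) / P(B)

P(the item is flagged defective) = 24/25 × 2/25 + 9/100 × 23/25
= 48/625 + 207/2500 = 399/2500

P(the item is actually defective|the item is flagged defective) = (48/625) / (399/2500) = 64/133

P(the item is actually defective|the item is flagged defective) = 64/133 ≈ 48.12%


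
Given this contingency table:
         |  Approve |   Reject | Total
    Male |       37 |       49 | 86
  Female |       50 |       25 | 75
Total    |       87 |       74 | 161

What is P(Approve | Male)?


P(Approve | Male) = 37/(37+49) = 37/86

P(Approve|Male) = 37/86 ≈ 43.02%


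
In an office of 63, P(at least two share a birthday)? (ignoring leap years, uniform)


P(all different) = Π(365-i)/365 for i=0..62
= 0.003396
P(match) = 1 - 0.003396 = 0.996604

P ≈ 0.9966 ≈ 99.66%


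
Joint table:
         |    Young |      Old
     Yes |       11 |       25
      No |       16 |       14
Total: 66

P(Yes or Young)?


P(Yes∨Young) = P(Yes) + P(Young) - P(Yes∧Young)
= (36 + 27 - 11)/66 = 52/66 = 26/33

P = 26/33 ≈ 78.79%


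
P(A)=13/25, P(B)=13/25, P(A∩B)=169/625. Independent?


P(A)×P(B) = 169/625
P(A∩B) = 169/625
Equal ✓ → Independent

Yes, independent


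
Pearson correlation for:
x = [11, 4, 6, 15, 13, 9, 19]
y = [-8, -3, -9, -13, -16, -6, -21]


n=7, Σx=77, Σy=-76, Σxy=-1010, Σx²=1009, Σy²=1056
r = (7×(-1010) - 77×(-76))/√((7×1009 - 77²)(7×1056 - (-76)²))
= -1218/√(1134×1616) = -1218/√1832544 ≈ -1218/1353.7149 ≈ -0.8997

r ≈ -0.8997


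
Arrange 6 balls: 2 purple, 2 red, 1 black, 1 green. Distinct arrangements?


6!/(2!×2!×1!×1!) = 180

180


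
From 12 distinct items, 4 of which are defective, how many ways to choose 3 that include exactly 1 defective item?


Choose 1 of the 4 defective items and 2 of the other 8 items:
C(4,1)×C(8,2) = 4×28 = 112

112


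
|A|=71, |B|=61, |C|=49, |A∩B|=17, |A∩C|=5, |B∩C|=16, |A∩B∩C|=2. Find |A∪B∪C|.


|A∪B∪C| = 71+61+49-17-5-16+2 = 145

|A∪B∪C| = 145


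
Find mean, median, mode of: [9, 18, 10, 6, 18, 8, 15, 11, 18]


Sorted: [6, 8, 9, 10, 11, 15, 18, 18, 18]
Mean = 113/9
Median = 11
Freq: {9: 1, 18: 3, 10: 1, 6: 1, 8: 1, 15: 1, 11: 1}
Mode: [18]

Mean=113/9, Median=11, Mode=18


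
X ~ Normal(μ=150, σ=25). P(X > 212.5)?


z = (212.5-150)/25 = 2.5
P(X > 212.5) = 1 - P(Z ≤ 2.5) = 1 - 0.9938 = 0.0062

P(X > 212.5) ≈ 0.0062


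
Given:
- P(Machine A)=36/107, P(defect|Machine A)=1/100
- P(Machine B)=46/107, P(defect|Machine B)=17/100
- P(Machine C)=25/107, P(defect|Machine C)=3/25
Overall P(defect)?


P(B) = Σ P(B|Aᵢ)×P(Aᵢ)
  1/100×36/107 = 9/2675
  17/100×46/107 = 391/5350
  3/25×25/107 = 3/107
Sum = 559/5350

P(defect) = 559/5350 ≈ 10.45%


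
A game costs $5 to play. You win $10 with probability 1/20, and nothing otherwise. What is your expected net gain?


E[gain] = (10-5)×1/20 + (-5)×19/20
= 1/4 - 19/4 = -9/2

Expected net gain = $-9/2 ≈ $-4.50


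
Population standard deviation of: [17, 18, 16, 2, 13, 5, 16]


Mean = 87/7
  (17-87/7)²=1024/49
  (18-87/7)²=1521/49
  (16-87/7)²=625/49
  (2-87/7)²=5329/49
  (13-87/7)²=16/49
  (5-87/7)²=2704/49
  (16-87/7)²=625/49
Σ(x-μ)² = 1692/7
σ² = (1692/7)/7 = 1692/49

σ = √(1692/49) ≈ 5.8763


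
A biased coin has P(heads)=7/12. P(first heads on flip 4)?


Geometric: P(X=4) = (1-p)^(k-1)×p = (5/12)^3×7/12 = 875/20736

P(X=4) = 875/20736 ≈ 4.22%


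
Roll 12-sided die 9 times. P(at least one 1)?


P(no 1)^9 = (11/12)^9 = 2357947691/5159780352
P(≥1) = 1 - 2357947691/5159780352 = 2801832661/5159780352

P = 2801832661/5159780352 ≈ 54.30%


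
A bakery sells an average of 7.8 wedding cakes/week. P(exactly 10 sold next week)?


Poisson(λ=7.8): P(X=10) = e^(-λ)×λ^k/k!
= e^(-7.8) × 7.8^10 / 10!
≈ 0.000409734979 × 833577583.124 / 3628800 ≈ 0.094121

P(X=10) ≈ 0.094121 ≈ 9.41%


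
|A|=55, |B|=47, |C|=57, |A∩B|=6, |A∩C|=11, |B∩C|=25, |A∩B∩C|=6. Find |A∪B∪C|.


|A∪B∪C| = 55+47+57-6-11-25+6 = 123

|A∪B∪C| = 123


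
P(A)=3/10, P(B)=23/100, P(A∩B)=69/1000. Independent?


P(A)×P(B) = 69/1000
P(A∩B) = 69/1000
Equal ✓ → Independent

Yes, independent


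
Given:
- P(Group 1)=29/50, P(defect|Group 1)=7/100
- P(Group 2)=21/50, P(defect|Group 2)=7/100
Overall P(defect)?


P(B) = Σ P(B|Aᵢ)×P(Aᵢ)
  7/100×29/50 = 203/5000
  7/100×21/50 = 147/5000
Sum = 7/100

P(defect) = 7/100 ≈ 7.00%


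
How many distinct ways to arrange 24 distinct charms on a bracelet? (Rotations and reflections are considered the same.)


Free circular arrangements: rotations and reflections both identified.
(n-1)!/2 = 23!/2 = 25852016738884976640000/2 = 12926008369442488320000

12926008369442488320000


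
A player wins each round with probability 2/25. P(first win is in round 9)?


Geometric: P(X=9) = (1-p)^(k-1)×p = (23/25)^8×2/25 = 156621970562/3814697265625

P(X=9) = 156621970562/3814697265625 ≈ 4.11%


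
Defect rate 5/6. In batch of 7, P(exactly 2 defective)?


Binomial: P(X=2) = C(7,2)×p^2×(1-p)^5
= 21 × 25/36 × 1/7776 = 175/93312

P(X=2) = 175/93312 ≈ 0.19%


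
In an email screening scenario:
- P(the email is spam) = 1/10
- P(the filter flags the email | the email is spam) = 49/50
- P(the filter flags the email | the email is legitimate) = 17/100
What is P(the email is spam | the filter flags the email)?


Using Bayes' theorem:
P(A|B) = P(B|A)·P(A) / P(B)

P(the filter flags the email) = 49/50 × 1/10 + 17/100 × 9/10
= 49/500 + 153/1000 = 251/1000

P(the email is spam|the filter flags the email) = (49/500) / (251/1000) = 98/251

P(the email is spam|the filter flags the email) = 98/251 ≈ 39.04%


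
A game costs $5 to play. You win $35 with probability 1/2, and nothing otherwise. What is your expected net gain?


E[gain] = (35-5)×1/2 + (-5)×1/2
= 15 - 5/2 = 25/2

Expected net gain = $25/2 ≈ $12.50


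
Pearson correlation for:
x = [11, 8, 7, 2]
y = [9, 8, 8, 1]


n=4, Σx=28, Σy=26, Σxy=221, Σx²=238, Σy²=210
r = (4×221 - 28×26)/√((4×238 - 28²)(4×210 - 26²))
= 156/√(168×164) = 156/√27552 ≈ 156/165.9880 ≈ 0.9398

r ≈ 0.9398


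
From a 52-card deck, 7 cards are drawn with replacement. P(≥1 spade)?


P(not a spade) = 39/52 = 3/4
P(none in 7 draws) = (3/4)^7 = 2187/16384
P(≥1 spade) = 1 - 2187/16384 = 14197/16384

P = 14197/16384 ≈ 86.65%


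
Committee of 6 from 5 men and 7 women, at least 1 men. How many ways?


Count by #men:
  1M,5W: C(5,1)×C(7,5)=105
  2M,4W: C(5,2)×C(7,4)=350
  3M,3W: C(5,3)×C(7,3)=350
  4M,2W: C(5,4)×C(7,2)=105
  5M,1W: C(5,5)×C(7,1)=7
Total = 917

917


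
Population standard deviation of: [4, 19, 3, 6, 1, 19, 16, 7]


Mean = 75/8
  (4-75/8)²=1849/64
  (19-75/8)²=5929/64
  (3-75/8)²=2601/64
  (6-75/8)²=729/64
  (1-75/8)²=4489/64
  (19-75/8)²=5929/64
  (16-75/8)²=2809/64
  (7-75/8)²=361/64
Σ(x-μ)² = 3087/8
σ² = (3087/8)/8 = 3087/64

σ = √(3087/64) ≈ 6.9451


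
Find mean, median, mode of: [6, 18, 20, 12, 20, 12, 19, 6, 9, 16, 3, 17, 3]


Sorted: [3, 3, 6, 6, 9, 12, 12, 16, 17, 18, 19, 20, 20]
Mean = 161/13
Median = 12
Freq: {6: 2, 18: 1, 20: 2, 12: 2, 19: 1, 9: 1, 16: 1, 3: 2, 17: 1}
Mode: [3, 6, 12, 20]

Mean=161/13, Median=12, Mode=[3, 6, 12, 20]


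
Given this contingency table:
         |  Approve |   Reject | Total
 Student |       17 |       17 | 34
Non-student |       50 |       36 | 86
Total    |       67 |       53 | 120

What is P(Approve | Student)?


P(Approve | Student) = 17/(17+17) = 17/34 = 1/2

P(Approve|Student) = 1/2 ≈ 50.00%


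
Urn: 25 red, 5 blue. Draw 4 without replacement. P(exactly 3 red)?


Hypergeometric: C(25,3)×C(5,1)/C(30,4)
= 2300×5/27405 = 2300/5481

P(X=3) = 2300/5481 ≈ 41.96%


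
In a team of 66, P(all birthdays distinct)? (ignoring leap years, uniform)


P(all different) = Π(365-i)/365 for i=0..65
= (365/365)×(364/365)×...×(300/365)
= 0.001904

P ≈ 0.0019 ≈ 0.19%


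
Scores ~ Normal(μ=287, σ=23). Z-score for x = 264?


z = (x - μ)/σ = (264 - 287)/23 = -1.0

z = -1.0


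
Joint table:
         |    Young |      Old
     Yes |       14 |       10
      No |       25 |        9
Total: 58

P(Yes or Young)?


P(Yes∨Young) = P(Yes) + P(Young) - P(Yes∧Young)
= (24 + 39 - 14)/58 = 49/58

P = 49/58 ≈ 84.48%


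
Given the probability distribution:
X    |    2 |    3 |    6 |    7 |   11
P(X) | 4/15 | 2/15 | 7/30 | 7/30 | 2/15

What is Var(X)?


E[X] = 163/30
E[X²] = 1147/30
Var(X) = E[X²] - (E[X])² = 1147/30 - 26569/900 = 7841/900

Var(X) = 7841/900 ≈ 8.7122


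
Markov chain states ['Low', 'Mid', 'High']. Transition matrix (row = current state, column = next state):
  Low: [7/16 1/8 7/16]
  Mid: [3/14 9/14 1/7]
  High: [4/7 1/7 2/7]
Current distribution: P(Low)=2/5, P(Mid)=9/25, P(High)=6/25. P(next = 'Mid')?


P(next=Mid) = Σᵢ P(now=i)×P(i→Mid)
= 2/5×1/8 + 9/25×9/14 + 6/25×1/7
= 1/20 + 81/350 + 6/175 = 221/700

P = 221/700 ≈ 0.3157


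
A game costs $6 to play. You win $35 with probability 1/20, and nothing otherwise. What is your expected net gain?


E[gain] = (35-6)×1/20 + (-6)×19/20
= 29/20 - 57/10 = -17/4

Expected net gain = $-17/4 ≈ $-4.25


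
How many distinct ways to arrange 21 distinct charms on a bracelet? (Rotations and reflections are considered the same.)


Free circular arrangements: rotations and reflections both identified.
(n-1)!/2 = 20!/2 = 2432902008176640000/2 = 1216451004088320000

1216451004088320000


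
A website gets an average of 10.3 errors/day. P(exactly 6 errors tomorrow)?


Poisson(λ=10.3): P(X=6) = e^(-λ)×λ^k/k!
= e^(-10.3) × 10.3^6 / 6!
≈ 3.363309519e-05 × 1194052.29653 / 720 ≈ 0.055777

P(X=6) ≈ 0.055777 ≈ 5.58%


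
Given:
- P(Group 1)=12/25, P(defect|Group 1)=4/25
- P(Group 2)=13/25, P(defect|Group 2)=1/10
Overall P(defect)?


P(B) = Σ P(B|Aᵢ)×P(Aᵢ)
  4/25×12/25 = 48/625
  1/10×13/25 = 13/250
Sum = 161/1250

P(defect) = 161/1250 ≈ 12.88%


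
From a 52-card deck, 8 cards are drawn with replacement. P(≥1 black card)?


P(not a black card) = 26/52 = 1/2
P(none in 8 draws) = (1/2)^8 = 1/256
P(≥1 black card) = 1 - 1/256 = 255/256

P = 255/256 ≈ 99.61%


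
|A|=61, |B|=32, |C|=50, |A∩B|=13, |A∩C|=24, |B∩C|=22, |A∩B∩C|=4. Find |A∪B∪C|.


|A∪B∪C| = 61+32+50-13-24-22+4 = 88

|A∪B∪C| = 88


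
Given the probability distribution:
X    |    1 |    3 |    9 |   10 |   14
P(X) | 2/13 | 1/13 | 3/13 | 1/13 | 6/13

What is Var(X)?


E[X] = 126/13
E[X²] = 1530/13
Var(X) = E[X²] - (E[X])² = 1530/13 - 15876/169 = 4014/169

Var(X) = 4014/169 ≈ 23.7515


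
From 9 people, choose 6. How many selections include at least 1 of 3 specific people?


Complement: C(9,6) - C(6,6) = 84 - 1 = 83

83


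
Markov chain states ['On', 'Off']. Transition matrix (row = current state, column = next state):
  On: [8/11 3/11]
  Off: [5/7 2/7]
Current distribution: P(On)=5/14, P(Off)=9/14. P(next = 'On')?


P(next=On) = Σᵢ P(now=i)×P(i→On)
= 5/14×8/11 + 9/14×5/7
= 20/77 + 45/98 = 775/1078

P = 775/1078 ≈ 0.7189


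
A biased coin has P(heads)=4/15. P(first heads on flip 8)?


Geometric: P(X=8) = (1-p)^(k-1)×p = (11/15)^7×4/15 = 77948684/2562890625

P(X=8) = 77948684/2562890625 ≈ 3.04%


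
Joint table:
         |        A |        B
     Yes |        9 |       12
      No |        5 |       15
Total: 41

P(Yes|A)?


P(Yes|A) = 9/(9+5) = 9/14

P = 9/14 ≈ 64.29%


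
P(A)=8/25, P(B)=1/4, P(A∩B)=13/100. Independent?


P(A)×P(B) = 2/25
P(A∩B) = 13/100
Not equal → NOT independent

No, not independent


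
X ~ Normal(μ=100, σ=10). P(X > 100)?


z = (100-100)/10 = 0.0
P(X > 100) = 1 - P(Z ≤ 0.0) = 1 - 0.5000 = 0.5000

P(X > 100) ≈ 0.5000


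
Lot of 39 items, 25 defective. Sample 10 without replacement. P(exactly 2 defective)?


Hypergeometric: C(25,2)×C(14,8)/C(39,10)
= 300×3003/635745396 = 525/370481

P(X=2) = 525/370481 ≈ 0.14%


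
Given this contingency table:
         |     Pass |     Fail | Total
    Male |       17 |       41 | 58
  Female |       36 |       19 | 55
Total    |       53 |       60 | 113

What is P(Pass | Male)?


P(Pass | Male) = 17/(17+41) = 17/58

P(Pass|Male) = 17/58 ≈ 29.31%


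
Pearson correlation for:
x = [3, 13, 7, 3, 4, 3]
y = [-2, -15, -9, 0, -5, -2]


n=6, Σx=33, Σy=-33, Σxy=-290, Σx²=261, Σy²=339
r = (6×(-290) - 33×(-33))/√((6×261 - 33²)(6×339 - (-33)²))
= -651/√(477×945) = -651/√450765 ≈ -651/671.3903 ≈ -0.9696

r ≈ -0.9696


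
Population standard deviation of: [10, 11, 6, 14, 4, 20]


Mean = 65/6
  (10-65/6)²=25/36
  (11-65/6)²=1/36
  (6-65/6)²=841/36
  (14-65/6)²=361/36
  (4-65/6)²=1681/36
  (20-65/6)²=3025/36
Σ(x-μ)² = 989/6
σ² = (989/6)/6 = 989/36

σ = √(989/36) ≈ 5.2414


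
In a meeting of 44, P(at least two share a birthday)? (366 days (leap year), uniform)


P(all different) = Π(366-i)/366 for i=0..43
= 0.067633
P(match) = 1 - 0.067633 = 0.932367

P ≈ 0.9324 ≈ 93.24%


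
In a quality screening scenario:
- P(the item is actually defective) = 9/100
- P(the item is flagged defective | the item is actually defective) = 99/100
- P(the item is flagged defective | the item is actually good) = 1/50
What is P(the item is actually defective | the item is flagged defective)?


Using Bayes' theorem:
P(A|B) = P(B|A)·P(A) / P(B)

P(the item is flagged defective) = 99/100 × 9/100 + 1/50 × 91/100
= 891/10000 + 91/5000 = 1073/10000

P(the item is actually defective|the item is flagged defective) = (891/10000) / (1073/10000) = 891/1073

P(the item is actually defective|the item is flagged defective) = 891/1073 ≈ 83.04%


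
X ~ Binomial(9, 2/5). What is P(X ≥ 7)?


P(X ≥ 7) = Σ P(X=i) for i=7..9
P(X=7) = 41472/1953125
P(X=8) = 6912/1953125
P(X=9) = 512/1953125
Sum = 48896/1953125

P(X ≥ 7) = 48896/1953125 ≈ 2.50%


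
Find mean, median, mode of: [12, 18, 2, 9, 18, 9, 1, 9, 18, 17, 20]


Sorted: [1, 2, 9, 9, 9, 12, 17, 18, 18, 18, 20]
Mean = 133/11
Median = 12
Freq: {12: 1, 18: 3, 2: 1, 9: 3, 1: 1, 17: 1, 20: 1}
Mode: [9, 18]

Mean=133/11, Median=12, Mode=[9, 18]


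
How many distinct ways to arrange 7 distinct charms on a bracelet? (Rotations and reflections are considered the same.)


Free circular arrangements: rotations and reflections both identified.
(n-1)!/2 = 6!/2 = 720/2 = 360

360


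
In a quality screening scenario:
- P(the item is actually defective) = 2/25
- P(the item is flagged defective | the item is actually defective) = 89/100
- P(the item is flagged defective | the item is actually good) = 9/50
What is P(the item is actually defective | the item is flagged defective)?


Using Bayes' theorem:
P(A|B) = P(B|A)·P(A) / P(B)

P(the item is flagged defective) = 89/100 × 2/25 + 9/50 × 23/25
= 89/1250 + 207/1250 = 148/625

P(the item is actually defective|the item is flagged defective) = (89/1250) / (148/625) = 89/296

P(the item is actually defective|the item is flagged defective) = 89/296 ≈ 30.07%


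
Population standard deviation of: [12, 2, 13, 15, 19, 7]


Mean = 68/6 = 34/3
  (12-34/3)²=4/9
  (2-34/3)²=784/9
  (13-34/3)²=25/9
  (15-34/3)²=121/9
  (19-34/3)²=529/9
  (7-34/3)²=169/9
Σ(x-μ)² = 544/3
σ² = (544/3)/6 = 272/9

σ = √(272/9) ≈ 5.4975


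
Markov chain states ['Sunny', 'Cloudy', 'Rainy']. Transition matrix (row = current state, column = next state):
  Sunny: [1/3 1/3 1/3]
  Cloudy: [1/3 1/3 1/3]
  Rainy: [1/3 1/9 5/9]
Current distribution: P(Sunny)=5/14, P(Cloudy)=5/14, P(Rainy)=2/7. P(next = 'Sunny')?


P(next=Sunny) = Σᵢ P(now=i)×P(i→Sunny)
= 5/14×1/3 + 5/14×1/3 + 2/7×1/3
= 5/42 + 5/42 + 2/21 = 1/3

P = 1/3 ≈ 0.3333


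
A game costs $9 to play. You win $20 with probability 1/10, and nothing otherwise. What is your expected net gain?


E[gain] = (20-9)×1/10 + (-9)×9/10
= 11/10 - 81/10 = -7

Expected net gain = $-7 ≈ $-7.00


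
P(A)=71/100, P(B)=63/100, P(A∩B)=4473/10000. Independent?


P(A)×P(B) = 4473/10000
P(A∩B) = 4473/10000
Equal ✓ → Independent

Yes, independent


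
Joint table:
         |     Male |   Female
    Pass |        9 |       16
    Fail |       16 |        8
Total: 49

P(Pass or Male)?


P(Pass∨Male) = P(Pass) + P(Male) - P(Pass∧Male)
= (25 + 25 - 9)/49 = 41/49

P = 41/49 ≈ 83.67%


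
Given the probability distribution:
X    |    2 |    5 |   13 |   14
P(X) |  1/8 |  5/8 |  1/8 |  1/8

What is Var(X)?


E[X] = 27/4
E[X²] = 247/4
Var(X) = E[X²] - (E[X])² = 247/4 - 729/16 = 259/16

Var(X) = 259/16 ≈ 16.1875


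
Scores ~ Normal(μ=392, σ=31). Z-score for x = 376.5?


z = (x - μ)/σ = (376.5 - 392)/31 = -0.5

z = -0.5


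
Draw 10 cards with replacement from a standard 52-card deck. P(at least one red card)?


P(not a red card) = 26/52 = 1/2
P(none in 10 draws) = (1/2)^10 = 1/1024
P(≥1 red card) = 1 - 1/1024 = 1023/1024

P = 1023/1024 ≈ 99.90%


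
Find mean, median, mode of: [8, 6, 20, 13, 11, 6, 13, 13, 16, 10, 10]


Sorted: [6, 6, 8, 10, 10, 11, 13, 13, 13, 16, 20]
Mean = 126/11
Median = 11
Freq: {8: 1, 6: 2, 20: 1, 13: 3, 11: 1, 16: 1, 10: 2}
Mode: [13]

Mean=126/11, Median=11, Mode=13


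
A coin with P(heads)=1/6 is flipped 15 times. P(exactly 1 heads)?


Binomial: P(X=1) = C(15,1)×p^1×(1-p)^14
= 15 × 1/6 × 6103515625/78364164096 = 30517578125/156728328192

P(X=1) = 30517578125/156728328192 ≈ 19.47%


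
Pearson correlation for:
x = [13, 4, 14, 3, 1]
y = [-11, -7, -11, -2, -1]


n=5, Σx=35, Σy=-32, Σxy=-332, Σx²=391, Σy²=296
r = (5×(-332) - 35×(-32))/√((5×391 - 35²)(5×296 - (-32)²))
= -540/√(730×456) = -540/√332880 ≈ -540/576.9575 ≈ -0.9359

r ≈ -0.9359


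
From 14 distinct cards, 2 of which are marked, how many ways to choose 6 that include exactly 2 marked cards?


Choose 2 of the 2 marked cards and 4 of the other 12 cards:
C(2,2)×C(12,4) = 1×495 = 495

495


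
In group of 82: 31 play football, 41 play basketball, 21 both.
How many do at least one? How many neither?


|A∪B| = 31+41-21 = 51
Neither = 82-51 = 31

At least one: 51; Neither: 31


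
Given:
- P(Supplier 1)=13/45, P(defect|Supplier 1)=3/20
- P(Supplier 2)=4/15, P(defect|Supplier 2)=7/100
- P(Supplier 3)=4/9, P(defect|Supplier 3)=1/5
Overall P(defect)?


P(B) = Σ P(B|Aᵢ)×P(Aᵢ)
  3/20×13/45 = 13/300
  7/100×4/15 = 7/375
  1/5×4/9 = 4/45
Sum = 679/4500

P(defect) = 679/4500 ≈ 15.09%


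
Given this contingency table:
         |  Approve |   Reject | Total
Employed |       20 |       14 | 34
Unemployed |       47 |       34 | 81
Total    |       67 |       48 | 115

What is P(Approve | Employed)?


P(Approve | Employed) = 20/(20+14) = 20/34 = 10/17

P(Approve|Employed) = 10/17 ≈ 58.82%


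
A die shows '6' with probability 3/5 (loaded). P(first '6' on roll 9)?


Geometric: P(X=9) = (1-p)^(k-1)×p = (2/5)^8×3/5 = 768/1953125

P(X=9) = 768/1953125 ≈ 0.04%


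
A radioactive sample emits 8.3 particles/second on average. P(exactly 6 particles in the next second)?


Poisson(λ=8.3): P(X=6) = e^(-λ)×λ^k/k!
= e^(-8.3) × 8.3^6 / 6!
≈ 0.0002485168271 × 326940.373369 / 720 ≈ 0.112847

P(X=6) ≈ 0.112847 ≈ 11.28%


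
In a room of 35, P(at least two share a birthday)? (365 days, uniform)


P(all different) = Π(365-i)/365 for i=0..34
= 0.185617
P(match) = 1 - 0.185617 = 0.814383

P ≈ 0.8144 ≈ 81.44%


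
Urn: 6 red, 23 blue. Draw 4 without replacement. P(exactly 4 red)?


Hypergeometric: C(6,4)×C(23,0)/C(29,4)
= 15×1/23751 = 5/7917

P(X=4) = 5/7917 ≈ 0.06%


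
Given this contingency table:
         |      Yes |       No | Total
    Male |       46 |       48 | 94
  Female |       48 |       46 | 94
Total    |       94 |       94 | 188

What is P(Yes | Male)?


P(Yes | Male) = 46/(46+48) = 46/94 = 23/47

P(Yes|Male) = 23/47 ≈ 48.94%


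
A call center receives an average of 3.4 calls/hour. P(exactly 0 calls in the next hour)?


Poisson(λ=3.4): P(X=0) = e^(-λ)×λ^k/k!
= e^(-3.4) × 3.4^0 / 0!
≈ 0.03337326996 × 1 / 1 ≈ 0.033373

P(X=0) ≈ 0.033373 ≈ 3.34%


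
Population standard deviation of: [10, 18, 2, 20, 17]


Mean = 67/5
  (10-67/5)²=289/25
  (18-67/5)²=529/25
  (2-67/5)²=3249/25
  (20-67/5)²=1089/25
  (17-67/5)²=324/25
Σ(x-μ)² = 1096/5
σ² = (1096/5)/5 = 1096/25

σ = √(1096/25) ≈ 6.6212


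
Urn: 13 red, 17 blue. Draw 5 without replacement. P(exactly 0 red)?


Hypergeometric: C(13,0)×C(17,5)/C(30,5)
= 1×6188/142506 = 34/783

P(X=0) = 34/783 ≈ 4.34%


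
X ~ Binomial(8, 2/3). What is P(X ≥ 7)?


P(X ≥ 7) = Σ P(X=i) for i=7..8
P(X=7) = 1024/6561
P(X=8) = 256/6561
Sum = 1280/6561

P(X ≥ 7) = 1280/6561 ≈ 19.51%


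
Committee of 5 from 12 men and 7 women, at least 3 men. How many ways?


Count by #men:
  3M,2W: C(12,3)×C(7,2)=4620
  4M,1W: C(12,4)×C(7,1)=3465
  5M,0W: C(12,5)×C(7,0)=792
Total = 8877

8877


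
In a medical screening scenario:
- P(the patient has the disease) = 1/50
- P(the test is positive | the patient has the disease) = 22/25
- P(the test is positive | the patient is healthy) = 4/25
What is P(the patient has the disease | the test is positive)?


Using Bayes' theorem:
P(A|B) = P(B|A)·P(A) / P(B)

P(the test is positive) = 22/25 × 1/50 + 4/25 × 49/50
= 11/625 + 98/625 = 109/625

P(the patient has the disease|the test is positive) = (11/625) / (109/625) = 11/109

P(the patient has the disease|the test is positive) = 11/109 ≈ 10.09%


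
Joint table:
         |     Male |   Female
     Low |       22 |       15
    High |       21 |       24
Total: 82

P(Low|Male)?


P(Low|Male) = 22/(22+21) = 22/43

P = 22/43 ≈ 51.16%


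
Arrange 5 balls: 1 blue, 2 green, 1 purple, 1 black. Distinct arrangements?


5!/(1!×2!×1!×1!) = 60

60


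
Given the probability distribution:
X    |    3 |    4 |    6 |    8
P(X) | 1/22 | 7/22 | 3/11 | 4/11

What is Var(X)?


E[X] = 131/22
E[X²] = 849/22
Var(X) = E[X²] - (E[X])² = 849/22 - 17161/484 = 1517/484

Var(X) = 1517/484 ≈ 3.1343


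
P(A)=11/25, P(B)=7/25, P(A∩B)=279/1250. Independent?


P(A)×P(B) = 77/625
P(A∩B) = 279/1250
Not equal → NOT independent

No, not independent


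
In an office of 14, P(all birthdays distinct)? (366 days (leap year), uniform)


P(all different) = Π(366-i)/366 for i=0..13
= (366/366)×(365/366)×...×(353/366)
= 0.777440

P ≈ 0.7774 ≈ 77.74%


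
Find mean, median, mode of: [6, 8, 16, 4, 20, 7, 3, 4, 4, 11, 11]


Sorted: [3, 4, 4, 4, 6, 7, 8, 11, 11, 16, 20]
Mean = 94/11
Median = 7
Freq: {6: 1, 8: 1, 16: 1, 4: 3, 20: 1, 7: 1, 3: 1, 11: 2}
Mode: [4]

Mean=94/11, Median=7, Mode=4


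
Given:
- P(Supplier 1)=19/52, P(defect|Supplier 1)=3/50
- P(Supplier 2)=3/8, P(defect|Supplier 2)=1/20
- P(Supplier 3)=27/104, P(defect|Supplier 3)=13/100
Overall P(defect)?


P(B) = Σ P(B|Aᵢ)×P(Aᵢ)
  3/50×19/52 = 57/2600
  1/20×3/8 = 3/160
  13/100×27/104 = 27/800
Sum = 387/5200

P(defect) = 387/5200 ≈ 7.44%


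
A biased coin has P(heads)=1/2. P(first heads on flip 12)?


Geometric: P(X=12) = (1-p)^(k-1)×p = (1/2)^11×1/2 = 1/4096

P(X=12) = 1/4096 ≈ 0.02%


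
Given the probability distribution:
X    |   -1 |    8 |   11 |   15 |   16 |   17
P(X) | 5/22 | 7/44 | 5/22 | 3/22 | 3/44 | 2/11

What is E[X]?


E[X] = Σ x·P(X=x)
= (-1)×(5/22) + (8)×(7/44) + (11)×(5/22) + (15)×(3/22) + (16)×(3/44) + (17)×(2/11)
= 215/22

E[X] = 215/22


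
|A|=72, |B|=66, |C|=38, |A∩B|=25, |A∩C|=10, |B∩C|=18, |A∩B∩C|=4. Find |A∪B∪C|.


|A∪B∪C| = 72+66+38-25-10-18+4 = 127

|A∪B∪C| = 127


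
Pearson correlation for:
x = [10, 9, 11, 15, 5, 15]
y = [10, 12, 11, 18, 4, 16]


n=6, Σx=65, Σy=71, Σxy=859, Σx²=777, Σy²=961
r = (6×859 - 65×71)/√((6×777 - 65²)(6×961 - 71²))
= 539/√(437×725) = 539/√316825 ≈ 539/562.8721 ≈ 0.9576

r ≈ 0.9576


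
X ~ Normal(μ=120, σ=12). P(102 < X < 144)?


z₁=(102-120)/12=-1.5, z₂=(144-120)/12=2.0
P = Φ(2.0) - Φ(-1.5) = 0.977250 - 0.066807 = 0.910443 ≈ 0.9104

P(102 < X < 144) ≈ 0.9104


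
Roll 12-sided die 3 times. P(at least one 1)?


P(no 1)^3 = (11/12)^3 = 1331/1728
P(≥1) = 1 - 1331/1728 = 397/1728

P = 397/1728 ≈ 22.97%


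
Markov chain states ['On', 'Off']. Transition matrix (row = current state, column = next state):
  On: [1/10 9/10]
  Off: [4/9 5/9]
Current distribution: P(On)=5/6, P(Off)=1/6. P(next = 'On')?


P(next=On) = Σᵢ P(now=i)×P(i→On)
= 5/6×1/10 + 1/6×4/9
= 1/12 + 2/27 = 17/108

P = 17/108 ≈ 0.1574
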